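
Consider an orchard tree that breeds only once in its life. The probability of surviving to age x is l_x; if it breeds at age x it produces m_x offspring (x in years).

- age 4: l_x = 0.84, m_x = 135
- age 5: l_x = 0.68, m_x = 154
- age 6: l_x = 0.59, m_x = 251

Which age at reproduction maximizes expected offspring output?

6

Expected offspring if breeding at age x = l_x × m_x:
  age 4: 0.84 × 135 = 113.400
  age 5: 0.68 × 154 = 104.720
  age 6: 0.59 × 251 = 148.090
Maximum at age 6 (148.090).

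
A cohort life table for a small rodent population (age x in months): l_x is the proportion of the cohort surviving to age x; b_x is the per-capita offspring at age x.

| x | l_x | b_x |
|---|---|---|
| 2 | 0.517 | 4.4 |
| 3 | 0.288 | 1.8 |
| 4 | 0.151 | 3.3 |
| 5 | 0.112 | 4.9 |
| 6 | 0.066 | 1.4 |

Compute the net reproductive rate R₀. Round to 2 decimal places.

3.93

R₀ = Σ l_x b_x:
  age 2: 0.517 × 4.4 = 2.2748
  age 3: 0.288 × 1.8 = 0.5184
  age 4: 0.151 × 3.3 = 0.4983
  age 5: 0.112 × 4.9 = 0.5488
  age 6: 0.066 × 1.4 = 0.0924
R₀ = 2.2748 + 0.5184 + 0.4983 + 0.5488 + 0.0924 = 3.9327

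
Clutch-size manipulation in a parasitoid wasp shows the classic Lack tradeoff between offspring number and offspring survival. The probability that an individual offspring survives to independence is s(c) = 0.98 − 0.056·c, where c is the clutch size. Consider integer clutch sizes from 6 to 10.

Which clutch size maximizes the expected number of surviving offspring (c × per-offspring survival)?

Expected surviving offspring = c × s(c):
  c=6: 6 × 0.644 = 3.864
  c=7: 7 × 0.588 = 4.116
  c=8: 8 × 0.532 = 4.256
  c=9: 9 × 0.476 = 4.284
  c=10: 10 × 0.420 = 4.200
Maximum at c = 9 (4.284 surviving offspring).

9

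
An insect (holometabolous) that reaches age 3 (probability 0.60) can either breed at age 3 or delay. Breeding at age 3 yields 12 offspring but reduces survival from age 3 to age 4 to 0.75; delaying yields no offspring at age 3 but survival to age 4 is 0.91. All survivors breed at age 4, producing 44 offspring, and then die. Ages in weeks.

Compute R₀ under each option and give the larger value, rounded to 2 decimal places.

27.00

breed at age 3: R₀ = 0.60 × (12 + 0.75 × 44) = 0.60 × 45.0000 = 27.0000
delay to age 4: R₀ = 0.60 × (0.91 × 44) = 0.60 × 40.0400 = 24.0240
Higher: breed at age 3 (27.0000).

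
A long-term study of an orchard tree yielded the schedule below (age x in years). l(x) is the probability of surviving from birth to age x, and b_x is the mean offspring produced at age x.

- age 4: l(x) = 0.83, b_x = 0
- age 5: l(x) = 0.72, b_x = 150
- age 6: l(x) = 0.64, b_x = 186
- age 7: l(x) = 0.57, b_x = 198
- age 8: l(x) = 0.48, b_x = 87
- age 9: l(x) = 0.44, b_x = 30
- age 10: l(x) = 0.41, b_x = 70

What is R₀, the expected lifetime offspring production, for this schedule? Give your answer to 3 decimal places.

423.560

R₀ = Σ l(x) b_x:
  age 4: 0.83 × 0 = 0.0000
  age 5: 0.72 × 150 = 108.0000
  age 6: 0.64 × 186 = 119.0400
  age 7: 0.57 × 198 = 112.8600
  age 8: 0.48 × 87 = 41.7600
  age 9: 0.44 × 30 = 13.2000
  age 10: 0.41 × 70 = 28.7000
R₀ = 0.0000 + 108.0000 + 119.0400 + 112.8600 + 41.7600 + 13.2000 + 28.7000 = 423.5600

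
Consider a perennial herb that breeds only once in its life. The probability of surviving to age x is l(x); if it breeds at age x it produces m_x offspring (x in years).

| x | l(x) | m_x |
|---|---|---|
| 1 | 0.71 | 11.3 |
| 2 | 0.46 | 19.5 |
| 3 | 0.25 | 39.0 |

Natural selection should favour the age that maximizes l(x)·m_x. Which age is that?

3

Expected offspring if breeding at age x = l(x) × m_x:
  age 1: 0.71 × 11.3 = 8.023
  age 2: 0.46 × 19.5 = 8.970
  age 3: 0.25 × 39.0 = 9.750
Maximum at age 3 (9.750).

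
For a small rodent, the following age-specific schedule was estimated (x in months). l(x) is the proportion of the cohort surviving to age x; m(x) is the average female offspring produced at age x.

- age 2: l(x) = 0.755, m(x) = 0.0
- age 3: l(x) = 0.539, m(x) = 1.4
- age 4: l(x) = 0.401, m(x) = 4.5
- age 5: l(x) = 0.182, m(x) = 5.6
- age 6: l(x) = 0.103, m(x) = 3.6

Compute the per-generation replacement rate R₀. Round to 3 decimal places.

3.949

R₀ = Σ l(x) m(x):
  age 2: 0.755 × 0.0 = 0.0000
  age 3: 0.539 × 1.4 = 0.7546
  age 4: 0.401 × 4.5 = 1.8045
  age 5: 0.182 × 5.6 = 1.0192
  age 6: 0.103 × 3.6 = 0.3708
R₀ = 0.0000 + 0.7546 + 1.8045 + 1.0192 + 0.3708 = 3.9491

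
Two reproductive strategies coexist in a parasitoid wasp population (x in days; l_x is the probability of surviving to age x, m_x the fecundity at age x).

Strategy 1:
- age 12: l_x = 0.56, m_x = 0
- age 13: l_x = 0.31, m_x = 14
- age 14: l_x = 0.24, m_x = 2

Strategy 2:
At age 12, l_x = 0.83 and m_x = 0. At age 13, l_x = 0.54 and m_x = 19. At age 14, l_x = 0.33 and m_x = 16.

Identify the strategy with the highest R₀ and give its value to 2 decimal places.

15.54

Strategy 1: R₀ = 0.56×0 + 0.31×14 + 0.24×2 = 4.8200
Strategy 2: R₀ = 0.83×0 + 0.54×19 + 0.33×16 = 15.5400
Highest R₀: strategy 2 with 15.5400.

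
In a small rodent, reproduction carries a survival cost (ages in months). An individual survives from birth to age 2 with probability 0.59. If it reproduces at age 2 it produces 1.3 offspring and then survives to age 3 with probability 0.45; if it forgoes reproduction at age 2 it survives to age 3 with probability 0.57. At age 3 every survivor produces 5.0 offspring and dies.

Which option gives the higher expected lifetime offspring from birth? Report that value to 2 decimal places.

breed at age 2: R₀ = 0.59 × (1.3 + 0.45 × 5.0) = 0.59 × 3.5500 = 2.0945
delay to age 3: R₀ = 0.59 × (0.57 × 5.0) = 0.59 × 2.8500 = 1.6815
Higher: breed at age 2 (2.0945).

2.09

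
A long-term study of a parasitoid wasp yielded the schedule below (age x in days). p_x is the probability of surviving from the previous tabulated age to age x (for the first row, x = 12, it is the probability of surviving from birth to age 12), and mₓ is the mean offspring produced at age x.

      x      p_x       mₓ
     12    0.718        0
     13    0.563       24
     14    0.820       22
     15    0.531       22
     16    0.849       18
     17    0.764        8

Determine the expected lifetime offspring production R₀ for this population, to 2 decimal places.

24.47

Survivorship from birth: l_x = p_12·p_13·…·p_x.
  l_12 = 0.71800
  l_13 = 0.40423
  l_14 = 0.33147
  l_15 = 0.17601
  l_16 = 0.14943
  l_17 = 0.11417
R₀ = Σ l_x mₓ:
  age 12: 0.71800 × 0 = 0.0000
  age 13: 0.40423 × 24 = 9.7015
  age 14: 0.33147 × 22 = 7.2923
  age 15: 0.17601 × 22 = 3.8722
  age 16: 0.14943 × 18 = 2.6897
  age 17: 0.11417 × 8 = 0.9134
R₀ = 0.0000 + 9.7015 + 7.2923 + 3.8722 + 2.6897 + 0.9134 = 24.4692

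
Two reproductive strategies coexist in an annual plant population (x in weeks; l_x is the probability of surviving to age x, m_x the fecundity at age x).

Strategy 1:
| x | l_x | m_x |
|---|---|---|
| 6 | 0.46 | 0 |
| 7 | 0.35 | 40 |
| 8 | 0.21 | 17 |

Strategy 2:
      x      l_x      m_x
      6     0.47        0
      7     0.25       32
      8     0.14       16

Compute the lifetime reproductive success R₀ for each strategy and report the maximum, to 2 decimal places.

Strategy 1: R₀ = 0.46×0 + 0.35×40 + 0.21×17 = 17.5700
Strategy 2: R₀ = 0.47×0 + 0.25×32 + 0.14×16 = 10.2400
Highest R₀: strategy 1 with 17.5700.

17.57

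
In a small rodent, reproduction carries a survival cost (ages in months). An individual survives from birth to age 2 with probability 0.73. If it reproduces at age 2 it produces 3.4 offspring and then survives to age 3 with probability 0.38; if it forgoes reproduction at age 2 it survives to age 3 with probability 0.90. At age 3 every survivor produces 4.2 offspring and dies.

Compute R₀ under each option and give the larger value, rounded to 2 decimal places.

breed at age 2: R₀ = 0.73 × (3.4 + 0.38 × 4.2) = 0.73 × 4.9960 = 3.6471
delay to age 3: R₀ = 0.73 × (0.90 × 4.2) = 0.73 × 3.7800 = 2.7594
Higher: breed at age 2 (3.6471).

3.65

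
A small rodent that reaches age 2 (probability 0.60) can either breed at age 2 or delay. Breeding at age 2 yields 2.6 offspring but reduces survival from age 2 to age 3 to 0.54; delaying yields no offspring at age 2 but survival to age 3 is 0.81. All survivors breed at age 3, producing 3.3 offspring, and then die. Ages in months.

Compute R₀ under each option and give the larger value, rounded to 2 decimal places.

breed at age 2: R₀ = 0.60 × (2.6 + 0.54 × 3.3) = 0.60 × 4.3820 = 2.6292
delay to age 3: R₀ = 0.60 × (0.81 × 3.3) = 0.60 × 2.6730 = 1.6038
Higher: breed at age 2 (2.6292).

2.63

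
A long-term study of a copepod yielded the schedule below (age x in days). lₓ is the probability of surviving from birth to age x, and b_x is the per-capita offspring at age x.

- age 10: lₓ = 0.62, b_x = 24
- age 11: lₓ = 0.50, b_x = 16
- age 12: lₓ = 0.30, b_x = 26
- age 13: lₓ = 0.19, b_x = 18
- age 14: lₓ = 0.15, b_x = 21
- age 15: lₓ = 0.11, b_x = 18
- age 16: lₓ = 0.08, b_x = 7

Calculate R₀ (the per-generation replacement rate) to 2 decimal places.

R₀ = Σ lₓ b_x:
  age 10: 0.62 × 24 = 14.8800
  age 11: 0.50 × 16 = 8.0000
  age 12: 0.30 × 26 = 7.8000
  age 13: 0.19 × 18 = 3.4200
  age 14: 0.15 × 21 = 3.1500
  age 15: 0.11 × 18 = 1.9800
  age 16: 0.08 × 7 = 0.5600
R₀ = 14.8800 + 8.0000 + 7.8000 + 3.4200 + 3.1500 + 1.9800 + 0.5600 = 39.7900

39.79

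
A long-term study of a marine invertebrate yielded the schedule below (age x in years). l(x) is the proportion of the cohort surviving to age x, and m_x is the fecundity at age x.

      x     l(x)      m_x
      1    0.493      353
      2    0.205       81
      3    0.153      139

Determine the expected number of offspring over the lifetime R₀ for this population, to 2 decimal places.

211.90

R₀ = Σ l(x) m_x:
  age 1: 0.493 × 353 = 174.0290
  age 2: 0.205 × 81 = 16.6050
  age 3: 0.153 × 139 = 21.2670
R₀ = 174.0290 + 16.6050 + 21.2670 = 211.9010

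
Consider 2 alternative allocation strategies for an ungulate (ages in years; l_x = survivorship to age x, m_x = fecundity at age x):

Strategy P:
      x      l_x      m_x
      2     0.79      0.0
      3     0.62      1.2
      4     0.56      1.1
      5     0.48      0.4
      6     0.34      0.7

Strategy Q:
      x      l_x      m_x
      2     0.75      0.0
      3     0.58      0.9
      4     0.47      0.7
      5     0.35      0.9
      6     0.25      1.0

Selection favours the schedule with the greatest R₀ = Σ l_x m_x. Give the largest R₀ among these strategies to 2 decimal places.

Strategy P: R₀ = 0.79×0.0 + 0.62×1.2 + 0.56×1.1 + 0.48×0.4 + 0.34×0.7 = 1.7900
Strategy Q: R₀ = 0.75×0.0 + 0.58×0.9 + 0.47×0.7 + 0.35×0.9 + 0.25×1.0 = 1.4160
Highest R₀: strategy P with 1.7900.

1.79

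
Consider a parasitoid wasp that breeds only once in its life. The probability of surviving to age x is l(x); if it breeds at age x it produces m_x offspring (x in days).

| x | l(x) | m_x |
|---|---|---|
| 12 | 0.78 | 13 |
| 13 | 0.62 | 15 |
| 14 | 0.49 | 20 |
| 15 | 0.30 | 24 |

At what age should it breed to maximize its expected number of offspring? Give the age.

12

Expected offspring if breeding at age x = l(x) × m_x:
  age 12: 0.78 × 13 = 10.140
  age 13: 0.62 × 15 = 9.300
  age 14: 0.49 × 20 = 9.800
  age 15: 0.30 × 24 = 7.200
Maximum at age 12 (10.140).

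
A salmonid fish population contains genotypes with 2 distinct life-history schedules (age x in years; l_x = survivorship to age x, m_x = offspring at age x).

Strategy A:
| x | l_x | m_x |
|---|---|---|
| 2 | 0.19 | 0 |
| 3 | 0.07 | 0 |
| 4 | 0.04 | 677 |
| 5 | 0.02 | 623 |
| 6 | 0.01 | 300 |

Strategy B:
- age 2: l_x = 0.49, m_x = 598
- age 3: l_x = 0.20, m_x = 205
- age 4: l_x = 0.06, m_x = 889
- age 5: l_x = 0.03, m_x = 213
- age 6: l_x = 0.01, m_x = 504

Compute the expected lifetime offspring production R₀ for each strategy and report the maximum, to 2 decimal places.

398.79

Strategy A: R₀ = 0.19×0 + 0.07×0 + 0.04×677 + 0.02×623 + 0.01×300 = 42.5400
Strategy B: R₀ = 0.49×598 + 0.20×205 + 0.06×889 + 0.03×213 + 0.01×504 = 398.7900
Highest R₀: strategy B with 398.7900.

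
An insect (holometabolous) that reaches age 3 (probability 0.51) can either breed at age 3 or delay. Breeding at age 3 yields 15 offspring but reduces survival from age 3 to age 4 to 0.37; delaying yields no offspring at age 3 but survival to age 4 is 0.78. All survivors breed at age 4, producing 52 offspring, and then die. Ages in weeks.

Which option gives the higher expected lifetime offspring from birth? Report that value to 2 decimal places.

breed at age 3: R₀ = 0.51 × (15 + 0.37 × 52) = 0.51 × 34.2400 = 17.4624
delay to age 4: R₀ = 0.51 × (0.78 × 52) = 0.51 × 40.5600 = 20.6856
Higher: delay to age 4 (20.6856).

20.69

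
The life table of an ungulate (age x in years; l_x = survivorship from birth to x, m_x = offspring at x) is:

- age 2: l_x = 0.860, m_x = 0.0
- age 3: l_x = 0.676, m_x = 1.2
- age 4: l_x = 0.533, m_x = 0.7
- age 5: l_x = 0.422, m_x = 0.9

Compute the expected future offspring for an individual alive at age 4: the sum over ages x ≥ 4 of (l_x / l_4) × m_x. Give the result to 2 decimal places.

1.41

l_4 = 0.533. Conditional survival from age 4 to x is l_x / l_4.
  x=4: (0.533/0.533) × 0.7 = 0.7000
  x=5: (0.422/0.533) × 0.9 = 0.7126
Sum = 0.7000 + 0.7126 = 1.4126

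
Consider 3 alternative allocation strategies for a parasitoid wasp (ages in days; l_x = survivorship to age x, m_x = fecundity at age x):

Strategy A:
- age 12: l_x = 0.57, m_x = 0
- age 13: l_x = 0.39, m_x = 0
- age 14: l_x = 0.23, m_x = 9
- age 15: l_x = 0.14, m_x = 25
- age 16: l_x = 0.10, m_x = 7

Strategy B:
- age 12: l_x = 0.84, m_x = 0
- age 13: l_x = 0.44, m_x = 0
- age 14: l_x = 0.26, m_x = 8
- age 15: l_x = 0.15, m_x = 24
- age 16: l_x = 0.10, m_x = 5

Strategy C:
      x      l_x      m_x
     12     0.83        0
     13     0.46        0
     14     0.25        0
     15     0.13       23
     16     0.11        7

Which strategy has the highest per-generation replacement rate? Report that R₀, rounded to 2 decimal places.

6.27

Strategy A: R₀ = 0.57×0 + 0.39×0 + 0.23×9 + 0.14×25 + 0.10×7 = 6.2700
Strategy B: R₀ = 0.84×0 + 0.44×0 + 0.26×8 + 0.15×24 + 0.10×5 = 6.1800
Strategy C: R₀ = 0.83×0 + 0.46×0 + 0.25×0 + 0.13×23 + 0.11×7 = 3.7600
Highest R₀: strategy A with 6.2700.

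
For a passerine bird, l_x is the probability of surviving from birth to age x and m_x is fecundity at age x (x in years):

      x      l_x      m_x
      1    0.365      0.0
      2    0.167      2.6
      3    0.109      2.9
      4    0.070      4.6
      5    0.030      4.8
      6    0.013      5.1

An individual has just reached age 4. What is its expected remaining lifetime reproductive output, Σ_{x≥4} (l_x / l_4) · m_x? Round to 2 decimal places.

l_4 = 0.070. Conditional survival from age 4 to x is l_x / l_4.
  x=4: (0.070/0.070) × 4.6 = 4.6000
  x=5: (0.030/0.070) × 4.8 = 2.0571
  x=6: (0.013/0.070) × 5.1 = 0.9471
Sum = 4.6000 + 2.0571 + 0.9471 = 7.6043

7.60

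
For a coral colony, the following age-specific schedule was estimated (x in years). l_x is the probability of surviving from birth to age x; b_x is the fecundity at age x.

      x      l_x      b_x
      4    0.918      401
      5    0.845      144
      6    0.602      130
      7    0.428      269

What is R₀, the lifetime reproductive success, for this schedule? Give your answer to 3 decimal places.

R₀ = Σ l_x b_x:
  age 4: 0.918 × 401 = 368.1180
  age 5: 0.845 × 144 = 121.6800
  age 6: 0.602 × 130 = 78.2600
  age 7: 0.428 × 269 = 115.1320
R₀ = 368.1180 + 121.6800 + 78.2600 + 115.1320 = 683.1900

683.190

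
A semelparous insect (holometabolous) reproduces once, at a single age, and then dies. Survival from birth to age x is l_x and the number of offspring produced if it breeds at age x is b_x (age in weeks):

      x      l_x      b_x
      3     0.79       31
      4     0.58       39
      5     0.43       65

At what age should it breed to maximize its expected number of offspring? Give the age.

5

Expected offspring if breeding at age x = l_x × b_x:
  age 3: 0.79 × 31 = 24.490
  age 4: 0.58 × 39 = 22.620
  age 5: 0.43 × 65 = 27.950
Maximum at age 5 (27.950).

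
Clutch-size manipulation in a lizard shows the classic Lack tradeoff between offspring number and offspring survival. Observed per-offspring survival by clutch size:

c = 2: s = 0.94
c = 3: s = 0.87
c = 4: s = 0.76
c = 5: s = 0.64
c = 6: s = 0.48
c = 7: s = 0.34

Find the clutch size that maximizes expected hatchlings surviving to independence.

Expected hatchlings surviving to independence = c × s(c):
  c=2: 2 × 0.94 = 1.880
  c=3: 3 × 0.87 = 2.610
  c=4: 4 × 0.76 = 3.040
  c=5: 5 × 0.64 = 3.200
  c=6: 6 × 0.48 = 2.880
  c=7: 7 × 0.34 = 2.380
Maximum at c = 5 (3.200 hatchlings surviving to independence).

5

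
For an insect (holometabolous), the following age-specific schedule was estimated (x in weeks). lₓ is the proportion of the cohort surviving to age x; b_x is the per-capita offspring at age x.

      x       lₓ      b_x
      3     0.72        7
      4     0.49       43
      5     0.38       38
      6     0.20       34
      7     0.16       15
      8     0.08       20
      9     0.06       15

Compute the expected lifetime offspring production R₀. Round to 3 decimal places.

R₀ = Σ lₓ b_x:
  age 3: 0.72 × 7 = 5.0400
  age 4: 0.49 × 43 = 21.0700
  age 5: 0.38 × 38 = 14.4400
  age 6: 0.20 × 34 = 6.8000
  age 7: 0.16 × 15 = 2.4000
  age 8: 0.08 × 20 = 1.6000
  age 9: 0.06 × 15 = 0.9000
R₀ = 5.0400 + 21.0700 + 14.4400 + 6.8000 + 2.4000 + 1.6000 + 0.9000 = 52.2500

52.250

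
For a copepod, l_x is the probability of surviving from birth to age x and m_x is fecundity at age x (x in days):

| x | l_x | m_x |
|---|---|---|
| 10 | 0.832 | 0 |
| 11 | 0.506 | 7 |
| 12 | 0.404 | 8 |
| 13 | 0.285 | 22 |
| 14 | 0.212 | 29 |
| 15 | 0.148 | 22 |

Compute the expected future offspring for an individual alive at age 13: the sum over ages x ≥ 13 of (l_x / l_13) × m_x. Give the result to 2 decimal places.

55.00

l_13 = 0.285. Conditional survival from age 13 to x is l_x / l_13.
  x=13: (0.285/0.285) × 22 = 22.0000
  x=14: (0.212/0.285) × 29 = 21.5719
  x=15: (0.148/0.285) × 22 = 11.4246
Sum = 22.0000 + 21.5719 + 11.4246 = 54.9965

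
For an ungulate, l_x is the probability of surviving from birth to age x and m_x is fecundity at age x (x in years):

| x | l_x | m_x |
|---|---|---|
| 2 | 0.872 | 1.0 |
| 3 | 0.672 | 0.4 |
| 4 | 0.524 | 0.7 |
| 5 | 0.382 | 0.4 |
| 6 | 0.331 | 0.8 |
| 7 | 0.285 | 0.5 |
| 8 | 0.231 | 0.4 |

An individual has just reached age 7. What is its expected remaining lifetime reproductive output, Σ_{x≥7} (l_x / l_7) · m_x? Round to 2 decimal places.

0.82

l_7 = 0.285. Conditional survival from age 7 to x is l_x / l_7.
  x=7: (0.285/0.285) × 0.5 = 0.5000
  x=8: (0.231/0.285) × 0.4 = 0.3242
Sum = 0.5000 + 0.3242 = 0.8242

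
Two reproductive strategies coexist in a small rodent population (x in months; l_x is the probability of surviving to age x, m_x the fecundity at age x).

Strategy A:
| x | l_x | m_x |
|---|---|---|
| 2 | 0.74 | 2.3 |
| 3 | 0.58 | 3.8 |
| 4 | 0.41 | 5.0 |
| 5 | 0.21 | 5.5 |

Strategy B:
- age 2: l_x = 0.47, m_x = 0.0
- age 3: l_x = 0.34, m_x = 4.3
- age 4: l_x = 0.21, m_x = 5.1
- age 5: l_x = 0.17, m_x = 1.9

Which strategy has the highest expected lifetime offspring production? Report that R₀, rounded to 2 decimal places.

Strategy A: R₀ = 0.74×2.3 + 0.58×3.8 + 0.41×5.0 + 0.21×5.5 = 7.1110
Strategy B: R₀ = 0.47×0.0 + 0.34×4.3 + 0.21×5.1 + 0.17×1.9 = 2.8560
Highest R₀: strategy A with 7.1110.

7.11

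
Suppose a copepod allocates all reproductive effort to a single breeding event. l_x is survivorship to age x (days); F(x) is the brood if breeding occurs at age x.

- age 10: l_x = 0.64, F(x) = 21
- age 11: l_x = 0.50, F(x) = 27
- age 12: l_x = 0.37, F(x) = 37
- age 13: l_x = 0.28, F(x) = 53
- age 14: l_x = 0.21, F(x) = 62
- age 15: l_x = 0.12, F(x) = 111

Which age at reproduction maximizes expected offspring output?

Expected offspring if breeding at age x = l_x × F(x):
  age 10: 0.64 × 21 = 13.440
  age 11: 0.50 × 27 = 13.500
  age 12: 0.37 × 37 = 13.690
  age 13: 0.28 × 53 = 14.840
  age 14: 0.21 × 62 = 13.020
  age 15: 0.12 × 111 = 13.320
Maximum at age 13 (14.840).

13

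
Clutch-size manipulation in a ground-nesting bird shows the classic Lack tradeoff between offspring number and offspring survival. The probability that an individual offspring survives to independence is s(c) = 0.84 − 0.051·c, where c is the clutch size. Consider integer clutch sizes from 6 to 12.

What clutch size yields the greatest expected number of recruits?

8

Expected recruits = c × s(c):
  c=6: 6 × 0.534 = 3.204
  c=7: 7 × 0.483 = 3.381
  c=8: 8 × 0.432 = 3.456
  c=9: 9 × 0.381 = 3.429
  c=10: 10 × 0.330 = 3.300
  c=11: 11 × 0.279 = 3.069
  c=12: 12 × 0.228 = 2.736
Maximum at c = 8 (3.456 recruits).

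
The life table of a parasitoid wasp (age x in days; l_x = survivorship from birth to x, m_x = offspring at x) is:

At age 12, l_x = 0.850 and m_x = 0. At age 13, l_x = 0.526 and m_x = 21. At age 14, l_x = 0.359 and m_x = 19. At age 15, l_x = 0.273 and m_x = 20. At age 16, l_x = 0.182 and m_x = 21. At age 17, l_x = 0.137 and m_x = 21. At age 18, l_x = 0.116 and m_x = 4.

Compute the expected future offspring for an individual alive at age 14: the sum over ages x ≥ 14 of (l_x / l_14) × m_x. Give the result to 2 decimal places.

l_14 = 0.359. Conditional survival from age 14 to x is l_x / l_14.
  x=14: (0.359/0.359) × 19 = 19.0000
  x=15: (0.273/0.359) × 20 = 15.2089
  x=16: (0.182/0.359) × 21 = 10.6462
  x=17: (0.137/0.359) × 21 = 8.0139
  x=18: (0.116/0.359) × 4 = 1.2925
Sum = 19.0000 + 15.2089 + 10.6462 + 8.0139 + 1.2925 = 54.1616

54.16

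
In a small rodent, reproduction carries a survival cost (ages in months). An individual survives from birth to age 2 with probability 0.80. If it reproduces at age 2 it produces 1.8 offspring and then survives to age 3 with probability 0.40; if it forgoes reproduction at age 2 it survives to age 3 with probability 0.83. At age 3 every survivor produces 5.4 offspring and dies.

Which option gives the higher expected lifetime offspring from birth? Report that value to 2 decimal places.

3.59

breed at age 2: R₀ = 0.80 × (1.8 + 0.40 × 5.4) = 0.80 × 3.9600 = 3.1680
delay to age 3: R₀ = 0.80 × (0.83 × 5.4) = 0.80 × 4.4820 = 3.5856
Higher: delay to age 3 (3.5856).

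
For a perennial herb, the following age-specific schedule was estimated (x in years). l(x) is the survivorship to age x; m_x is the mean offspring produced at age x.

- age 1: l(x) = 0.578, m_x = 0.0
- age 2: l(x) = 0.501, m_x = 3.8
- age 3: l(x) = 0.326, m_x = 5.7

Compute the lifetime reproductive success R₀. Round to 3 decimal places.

R₀ = Σ l(x) m_x:
  age 1: 0.578 × 0.0 = 0.0000
  age 2: 0.501 × 3.8 = 1.9038
  age 3: 0.326 × 5.7 = 1.8582
R₀ = 0.0000 + 1.9038 + 1.8582 = 3.7620

3.762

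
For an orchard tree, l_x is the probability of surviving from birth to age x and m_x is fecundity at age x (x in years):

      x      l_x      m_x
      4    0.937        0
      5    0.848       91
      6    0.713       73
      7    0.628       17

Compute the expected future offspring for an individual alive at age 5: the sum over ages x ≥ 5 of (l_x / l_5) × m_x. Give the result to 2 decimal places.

l_5 = 0.848. Conditional survival from age 5 to x is l_x / l_5.
  x=5: (0.848/0.848) × 91 = 91.0000
  x=6: (0.713/0.848) × 73 = 61.3785
  x=7: (0.628/0.848) × 17 = 12.5896
Sum = 91.0000 + 61.3785 + 12.5896 = 164.9682

164.97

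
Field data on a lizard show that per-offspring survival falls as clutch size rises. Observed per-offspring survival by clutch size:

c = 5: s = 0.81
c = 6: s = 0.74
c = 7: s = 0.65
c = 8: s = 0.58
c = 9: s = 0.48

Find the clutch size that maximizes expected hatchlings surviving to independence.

8

Expected hatchlings surviving to independence = c × s(c):
  c=5: 5 × 0.81 = 4.050
  c=6: 6 × 0.74 = 4.440
  c=7: 7 × 0.65 = 4.550
  c=8: 8 × 0.58 = 4.640
  c=9: 9 × 0.48 = 4.320
Maximum at c = 8 (4.640 hatchlings surviving to independence).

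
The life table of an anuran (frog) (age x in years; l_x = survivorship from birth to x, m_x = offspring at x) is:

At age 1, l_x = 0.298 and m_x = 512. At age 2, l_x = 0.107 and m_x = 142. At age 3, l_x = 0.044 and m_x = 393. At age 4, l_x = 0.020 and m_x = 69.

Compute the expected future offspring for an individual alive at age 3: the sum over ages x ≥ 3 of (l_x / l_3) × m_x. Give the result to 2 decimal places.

l_3 = 0.044. Conditional survival from age 3 to x is l_x / l_3.
  x=3: (0.044/0.044) × 393 = 393.0000
  x=4: (0.020/0.044) × 69 = 31.3636
Sum = 393.0000 + 31.3636 = 424.3636

424.36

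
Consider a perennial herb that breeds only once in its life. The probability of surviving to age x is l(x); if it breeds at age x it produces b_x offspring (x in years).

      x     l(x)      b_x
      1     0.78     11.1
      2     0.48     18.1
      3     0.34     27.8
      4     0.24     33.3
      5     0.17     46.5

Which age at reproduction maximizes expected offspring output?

3

Expected offspring if breeding at age x = l(x) × b_x:
  age 1: 0.78 × 11.1 = 8.658
  age 2: 0.48 × 18.1 = 8.688
  age 3: 0.34 × 27.8 = 9.452
  age 4: 0.24 × 33.3 = 7.992
  age 5: 0.17 × 46.5 = 7.905
Maximum at age 3 (9.452).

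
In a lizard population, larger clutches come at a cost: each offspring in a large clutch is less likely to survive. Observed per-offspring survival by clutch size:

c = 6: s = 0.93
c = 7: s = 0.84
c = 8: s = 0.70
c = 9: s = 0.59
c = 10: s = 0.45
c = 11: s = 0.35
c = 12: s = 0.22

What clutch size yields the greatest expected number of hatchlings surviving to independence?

7

Expected hatchlings surviving to independence = c × s(c):
  c=6: 6 × 0.93 = 5.580
  c=7: 7 × 0.84 = 5.880
  c=8: 8 × 0.70 = 5.600
  c=9: 9 × 0.59 = 5.310
  c=10: 10 × 0.45 = 4.500
  c=11: 11 × 0.35 = 3.850
  c=12: 12 × 0.22 = 2.640
Maximum at c = 7 (5.880 hatchlings surviving to independence).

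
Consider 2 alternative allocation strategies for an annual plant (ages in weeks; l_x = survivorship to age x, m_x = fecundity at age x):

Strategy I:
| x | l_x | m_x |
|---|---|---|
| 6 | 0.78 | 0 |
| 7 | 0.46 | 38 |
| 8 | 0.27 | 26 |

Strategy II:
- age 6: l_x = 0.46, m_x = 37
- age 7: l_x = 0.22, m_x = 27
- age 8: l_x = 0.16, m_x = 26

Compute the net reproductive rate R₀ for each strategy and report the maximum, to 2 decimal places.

27.12

Strategy I: R₀ = 0.78×0 + 0.46×38 + 0.27×26 = 24.5000
Strategy II: R₀ = 0.46×37 + 0.22×27 + 0.16×26 = 27.1200
Highest R₀: strategy II with 27.1200.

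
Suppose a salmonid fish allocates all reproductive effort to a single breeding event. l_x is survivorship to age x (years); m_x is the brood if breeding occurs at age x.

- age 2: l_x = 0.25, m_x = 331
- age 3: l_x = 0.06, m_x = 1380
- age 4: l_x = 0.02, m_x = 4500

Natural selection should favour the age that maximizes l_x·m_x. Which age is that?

4

Expected offspring if breeding at age x = l_x × m_x:
  age 2: 0.25 × 331 = 82.750
  age 3: 0.06 × 1380 = 82.800
  age 4: 0.02 × 4500 = 90.000
Maximum at age 4 (90.000).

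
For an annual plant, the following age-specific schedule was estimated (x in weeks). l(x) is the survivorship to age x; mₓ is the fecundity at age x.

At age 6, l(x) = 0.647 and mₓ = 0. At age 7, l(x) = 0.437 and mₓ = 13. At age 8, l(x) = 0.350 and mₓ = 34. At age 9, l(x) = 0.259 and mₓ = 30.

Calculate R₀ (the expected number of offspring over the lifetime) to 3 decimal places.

25.351

R₀ = Σ l(x) mₓ:
  age 6: 0.647 × 0 = 0.0000
  age 7: 0.437 × 13 = 5.6810
  age 8: 0.350 × 34 = 11.9000
  age 9: 0.259 × 30 = 7.7700
R₀ = 0.0000 + 5.6810 + 11.9000 + 7.7700 = 25.3510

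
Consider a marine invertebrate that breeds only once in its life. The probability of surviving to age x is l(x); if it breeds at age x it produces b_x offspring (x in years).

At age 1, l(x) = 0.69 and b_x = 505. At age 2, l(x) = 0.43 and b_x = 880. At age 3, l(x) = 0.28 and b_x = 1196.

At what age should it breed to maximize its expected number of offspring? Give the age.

Expected offspring if breeding at age x = l(x) × b_x:
  age 1: 0.69 × 505 = 348.450
  age 2: 0.43 × 880 = 378.400
  age 3: 0.28 × 1196 = 334.880
Maximum at age 2 (378.400).

2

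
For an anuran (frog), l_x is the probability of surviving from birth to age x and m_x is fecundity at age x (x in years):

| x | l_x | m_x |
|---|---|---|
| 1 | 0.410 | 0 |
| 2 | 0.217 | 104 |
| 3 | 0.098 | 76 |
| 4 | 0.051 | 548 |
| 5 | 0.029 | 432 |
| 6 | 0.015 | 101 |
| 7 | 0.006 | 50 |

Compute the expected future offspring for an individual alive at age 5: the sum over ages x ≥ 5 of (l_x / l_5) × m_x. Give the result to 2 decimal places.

494.59

l_5 = 0.029. Conditional survival from age 5 to x is l_x / l_5.
  x=5: (0.029/0.029) × 432 = 432.0000
  x=6: (0.015/0.029) × 101 = 52.2414
  x=7: (0.006/0.029) × 50 = 10.3448
Sum = 432.0000 + 52.2414 + 10.3448 = 494.5862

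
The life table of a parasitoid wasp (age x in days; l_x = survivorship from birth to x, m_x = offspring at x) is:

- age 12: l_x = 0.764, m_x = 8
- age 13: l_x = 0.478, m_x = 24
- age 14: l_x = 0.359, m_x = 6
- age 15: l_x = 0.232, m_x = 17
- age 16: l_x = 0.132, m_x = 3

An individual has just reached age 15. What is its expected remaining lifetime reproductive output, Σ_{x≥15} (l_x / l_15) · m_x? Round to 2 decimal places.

18.71

l_15 = 0.232. Conditional survival from age 15 to x is l_x / l_15.
  x=15: (0.232/0.232) × 17 = 17.0000
  x=16: (0.132/0.232) × 3 = 1.7069
Sum = 17.0000 + 1.7069 = 18.7069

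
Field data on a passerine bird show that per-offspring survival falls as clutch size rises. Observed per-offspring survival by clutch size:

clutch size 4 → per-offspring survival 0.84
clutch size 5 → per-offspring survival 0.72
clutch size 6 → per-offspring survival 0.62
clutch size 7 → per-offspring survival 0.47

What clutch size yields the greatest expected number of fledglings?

6

Expected fledglings = c × s(c):
  c=4: 4 × 0.84 = 3.360
  c=5: 5 × 0.72 = 3.600
  c=6: 6 × 0.62 = 3.720
  c=7: 7 × 0.47 = 3.290
Maximum at c = 6 (3.720 fledglings).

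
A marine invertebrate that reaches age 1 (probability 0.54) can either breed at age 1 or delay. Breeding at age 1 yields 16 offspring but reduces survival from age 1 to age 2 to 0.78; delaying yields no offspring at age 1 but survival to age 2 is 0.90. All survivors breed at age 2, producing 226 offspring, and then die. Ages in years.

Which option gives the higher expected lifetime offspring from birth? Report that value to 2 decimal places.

breed at age 1: R₀ = 0.54 × (16 + 0.78 × 226) = 0.54 × 192.2800 = 103.8312
delay to age 2: R₀ = 0.54 × (0.90 × 226) = 0.54 × 203.4000 = 109.8360
Higher: delay to age 2 (109.8360).

109.84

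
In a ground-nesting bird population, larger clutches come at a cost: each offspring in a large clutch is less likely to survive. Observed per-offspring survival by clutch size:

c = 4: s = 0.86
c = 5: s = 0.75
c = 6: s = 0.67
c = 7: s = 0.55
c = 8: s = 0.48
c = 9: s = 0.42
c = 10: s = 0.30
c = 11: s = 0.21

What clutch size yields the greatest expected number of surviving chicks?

Expected surviving chicks = c × s(c):
  c=4: 4 × 0.86 = 3.440
  c=5: 5 × 0.75 = 3.750
  c=6: 6 × 0.67 = 4.020
  c=7: 7 × 0.55 = 3.850
  c=8: 8 × 0.48 = 3.840
  c=9: 9 × 0.42 = 3.780
  c=10: 10 × 0.30 = 3.000
  c=11: 11 × 0.21 = 2.310
Maximum at c = 6 (4.020 surviving chicks).

6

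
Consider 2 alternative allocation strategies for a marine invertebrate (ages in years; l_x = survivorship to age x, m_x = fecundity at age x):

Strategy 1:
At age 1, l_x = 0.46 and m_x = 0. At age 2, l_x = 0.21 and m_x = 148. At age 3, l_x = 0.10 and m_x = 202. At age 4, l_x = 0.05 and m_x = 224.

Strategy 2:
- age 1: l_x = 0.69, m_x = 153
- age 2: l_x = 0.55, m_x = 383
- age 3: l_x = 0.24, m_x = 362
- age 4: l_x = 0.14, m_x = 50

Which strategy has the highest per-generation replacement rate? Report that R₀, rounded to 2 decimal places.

Strategy 1: R₀ = 0.46×0 + 0.21×148 + 0.10×202 + 0.05×224 = 62.4800
Strategy 2: R₀ = 0.69×153 + 0.55×383 + 0.24×362 + 0.14×50 = 410.1000
Highest R₀: strategy 2 with 410.1000.

410.10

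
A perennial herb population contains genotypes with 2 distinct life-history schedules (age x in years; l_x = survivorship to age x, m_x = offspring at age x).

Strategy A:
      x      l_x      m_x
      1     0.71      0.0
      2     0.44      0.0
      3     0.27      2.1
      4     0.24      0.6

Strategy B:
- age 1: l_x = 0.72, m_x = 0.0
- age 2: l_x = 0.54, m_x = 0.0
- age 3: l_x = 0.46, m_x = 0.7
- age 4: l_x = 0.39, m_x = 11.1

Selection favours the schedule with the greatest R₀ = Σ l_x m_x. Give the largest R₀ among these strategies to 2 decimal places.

4.65

Strategy A: R₀ = 0.71×0.0 + 0.44×0.0 + 0.27×2.1 + 0.24×0.6 = 0.7110
Strategy B: R₀ = 0.72×0.0 + 0.54×0.0 + 0.46×0.7 + 0.39×11.1 = 4.6510
Highest R₀: strategy B with 4.6510.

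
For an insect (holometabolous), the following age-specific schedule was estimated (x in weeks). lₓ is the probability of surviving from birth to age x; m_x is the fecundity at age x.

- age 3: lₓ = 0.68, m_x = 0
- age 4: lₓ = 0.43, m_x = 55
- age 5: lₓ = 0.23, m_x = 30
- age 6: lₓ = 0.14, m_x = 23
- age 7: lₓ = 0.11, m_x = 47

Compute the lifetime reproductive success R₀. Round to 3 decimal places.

38.940

R₀ = Σ lₓ m_x:
  age 3: 0.68 × 0 = 0.0000
  age 4: 0.43 × 55 = 23.6500
  age 5: 0.23 × 30 = 6.9000
  age 6: 0.14 × 23 = 3.2200
  age 7: 0.11 × 47 = 5.1700
R₀ = 0.0000 + 23.6500 + 6.9000 + 3.2200 + 5.1700 = 38.9400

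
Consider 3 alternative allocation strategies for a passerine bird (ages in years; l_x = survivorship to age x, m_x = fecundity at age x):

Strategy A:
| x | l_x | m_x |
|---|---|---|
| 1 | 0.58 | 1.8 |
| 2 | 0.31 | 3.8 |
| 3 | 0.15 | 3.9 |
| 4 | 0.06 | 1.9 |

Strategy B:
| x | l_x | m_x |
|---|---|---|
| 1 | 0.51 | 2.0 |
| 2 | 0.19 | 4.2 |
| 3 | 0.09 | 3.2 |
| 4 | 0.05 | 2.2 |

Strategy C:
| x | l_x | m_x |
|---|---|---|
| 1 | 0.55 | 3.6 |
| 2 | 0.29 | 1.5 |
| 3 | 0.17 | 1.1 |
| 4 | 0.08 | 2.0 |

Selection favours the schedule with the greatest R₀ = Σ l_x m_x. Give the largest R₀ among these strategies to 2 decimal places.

2.92

Strategy A: R₀ = 0.58×1.8 + 0.31×3.8 + 0.15×3.9 + 0.06×1.9 = 2.9210
Strategy B: R₀ = 0.51×2.0 + 0.19×4.2 + 0.09×3.2 + 0.05×2.2 = 2.2160
Strategy C: R₀ = 0.55×3.6 + 0.29×1.5 + 0.17×1.1 + 0.08×2.0 = 2.7620
Highest R₀: strategy A with 2.9210.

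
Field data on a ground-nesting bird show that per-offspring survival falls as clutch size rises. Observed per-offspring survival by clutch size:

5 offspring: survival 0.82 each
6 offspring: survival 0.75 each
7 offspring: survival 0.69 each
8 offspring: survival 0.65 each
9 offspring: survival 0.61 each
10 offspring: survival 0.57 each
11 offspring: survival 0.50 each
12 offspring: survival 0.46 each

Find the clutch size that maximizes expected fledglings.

Expected fledglings = c × s(c):
  c=5: 5 × 0.82 = 4.100
  c=6: 6 × 0.75 = 4.500
  c=7: 7 × 0.69 = 4.830
  c=8: 8 × 0.65 = 5.200
  c=9: 9 × 0.61 = 5.490
  c=10: 10 × 0.57 = 5.700
  c=11: 11 × 0.50 = 5.500
  c=12: 12 × 0.46 = 5.520
Maximum at c = 10 (5.700 fledglings).

10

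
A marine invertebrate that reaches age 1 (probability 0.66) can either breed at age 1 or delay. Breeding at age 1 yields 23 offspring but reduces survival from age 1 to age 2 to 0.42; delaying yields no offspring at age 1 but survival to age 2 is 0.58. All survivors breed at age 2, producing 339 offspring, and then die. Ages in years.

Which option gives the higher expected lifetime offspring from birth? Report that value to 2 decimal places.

129.77

breed at age 1: R₀ = 0.66 × (23 + 0.42 × 339) = 0.66 × 165.3800 = 109.1508
delay to age 2: R₀ = 0.66 × (0.58 × 339) = 0.66 × 196.6200 = 129.7692
Higher: delay to age 2 (129.7692).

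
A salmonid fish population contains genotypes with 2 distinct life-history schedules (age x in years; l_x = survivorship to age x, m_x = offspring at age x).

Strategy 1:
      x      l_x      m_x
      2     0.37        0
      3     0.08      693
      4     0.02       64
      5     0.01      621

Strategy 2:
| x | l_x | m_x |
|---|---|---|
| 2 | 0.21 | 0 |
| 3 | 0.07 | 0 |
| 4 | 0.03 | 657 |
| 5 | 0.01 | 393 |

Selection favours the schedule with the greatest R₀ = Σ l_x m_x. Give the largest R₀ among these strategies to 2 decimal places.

62.93

Strategy 1: R₀ = 0.37×0 + 0.08×693 + 0.02×64 + 0.01×621 = 62.9300
Strategy 2: R₀ = 0.21×0 + 0.07×0 + 0.03×657 + 0.01×393 = 23.6400
Highest R₀: strategy 1 with 62.9300.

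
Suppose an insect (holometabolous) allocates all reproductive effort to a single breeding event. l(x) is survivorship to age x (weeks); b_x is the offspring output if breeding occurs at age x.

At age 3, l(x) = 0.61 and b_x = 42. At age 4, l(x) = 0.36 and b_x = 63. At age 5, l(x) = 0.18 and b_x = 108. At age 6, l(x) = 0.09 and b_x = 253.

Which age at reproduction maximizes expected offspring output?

Expected offspring if breeding at age x = l(x) × b_x:
  age 3: 0.61 × 42 = 25.620
  age 4: 0.36 × 63 = 22.680
  age 5: 0.18 × 108 = 19.440
  age 6: 0.09 × 253 = 22.770
Maximum at age 3 (25.620).

3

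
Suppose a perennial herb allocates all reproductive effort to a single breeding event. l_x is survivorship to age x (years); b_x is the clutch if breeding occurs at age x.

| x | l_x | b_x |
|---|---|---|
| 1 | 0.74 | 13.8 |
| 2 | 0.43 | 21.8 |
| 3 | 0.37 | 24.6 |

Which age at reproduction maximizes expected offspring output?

Expected offspring if breeding at age x = l_x × b_x:
  age 1: 0.74 × 13.8 = 10.212
  age 2: 0.43 × 21.8 = 9.374
  age 3: 0.37 × 24.6 = 9.102
Maximum at age 1 (10.212).

1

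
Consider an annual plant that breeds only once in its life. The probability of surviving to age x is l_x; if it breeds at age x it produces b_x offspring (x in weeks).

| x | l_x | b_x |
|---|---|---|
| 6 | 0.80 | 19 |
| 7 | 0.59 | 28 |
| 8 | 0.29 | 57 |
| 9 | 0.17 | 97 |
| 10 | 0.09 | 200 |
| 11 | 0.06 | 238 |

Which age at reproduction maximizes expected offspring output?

10

Expected offspring if breeding at age x = l_x × b_x:
  age 6: 0.80 × 19 = 15.200
  age 7: 0.59 × 28 = 16.520
  age 8: 0.29 × 57 = 16.530
  age 9: 0.17 × 97 = 16.490
  age 10: 0.09 × 200 = 18.000
  age 11: 0.06 × 238 = 14.280
Maximum at age 10 (18.000).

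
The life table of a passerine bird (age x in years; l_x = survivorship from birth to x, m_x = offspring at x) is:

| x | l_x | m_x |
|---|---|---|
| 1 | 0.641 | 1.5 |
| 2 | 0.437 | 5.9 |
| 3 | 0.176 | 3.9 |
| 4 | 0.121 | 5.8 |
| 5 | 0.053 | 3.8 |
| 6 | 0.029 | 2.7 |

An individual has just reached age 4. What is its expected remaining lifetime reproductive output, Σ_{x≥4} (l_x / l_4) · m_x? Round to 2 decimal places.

l_4 = 0.121. Conditional survival from age 4 to x is l_x / l_4.
  x=4: (0.121/0.121) × 5.8 = 5.8000
  x=5: (0.053/0.121) × 3.8 = 1.6645
  x=6: (0.029/0.121) × 2.7 = 0.6471
Sum = 5.8000 + 1.6645 + 0.6471 = 8.1116

8.11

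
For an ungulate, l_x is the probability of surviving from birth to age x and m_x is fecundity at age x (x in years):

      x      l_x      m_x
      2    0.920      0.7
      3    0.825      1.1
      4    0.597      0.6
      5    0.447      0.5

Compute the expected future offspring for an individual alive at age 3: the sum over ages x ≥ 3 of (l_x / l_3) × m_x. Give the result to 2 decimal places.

l_3 = 0.825. Conditional survival from age 3 to x is l_x / l_3.
  x=3: (0.825/0.825) × 1.1 = 1.1000
  x=4: (0.597/0.825) × 0.6 = 0.4342
  x=5: (0.447/0.825) × 0.5 = 0.2709
Sum = 1.1000 + 0.4342 + 0.2709 = 1.8051

1.81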